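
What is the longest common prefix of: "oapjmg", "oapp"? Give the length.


Words: oapjmg, oapp
  Position 0: all 'o' => match
  Position 1: all 'a' => match
  Position 2: all 'p' => match
  Position 3: ('j', 'p') => mismatch, stop
LCP = "oap" (length 3)

3


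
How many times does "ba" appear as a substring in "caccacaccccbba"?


Searching for "ba" in "caccacaccccbba"
Scanning each position:
  Position 0: "ca" => no
  Position 1: "ac" => no
  Position 2: "cc" => no
  Position 3: "ca" => no
  Position 4: "ac" => no
  Position 5: "ca" => no
  Position 6: "ac" => no
  Position 7: "cc" => no
  Position 8: "cc" => no
  Position 9: "cc" => no
  Position 10: "cb" => no
  Position 11: "bb" => no
  Position 12: "ba" => MATCH
Total occurrences: 1

1


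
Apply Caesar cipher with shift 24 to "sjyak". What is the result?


Caesar cipher: shift "sjyak" by 24
  's' (pos 18) + 24 = pos 16 = 'q'
  'j' (pos 9) + 24 = pos 7 = 'h'
  'y' (pos 24) + 24 = pos 22 = 'w'
  'a' (pos 0) + 24 = pos 24 = 'y'
  'k' (pos 10) + 24 = pos 8 = 'i'
Result: qhwyi

qhwyi


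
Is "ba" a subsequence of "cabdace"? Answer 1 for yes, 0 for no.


Check if "ba" is a subsequence of "cabdace"
Greedy scan:
  Position 0 ('c'): no match needed
  Position 1 ('a'): no match needed
  Position 2 ('b'): matches sub[0] = 'b'
  Position 3 ('d'): no match needed
  Position 4 ('a'): matches sub[1] = 'a'
  Position 5 ('c'): no match needed
  Position 6 ('e'): no match needed
All 2 characters matched => is a subsequence

1


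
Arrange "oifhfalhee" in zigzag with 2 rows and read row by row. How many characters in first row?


Zigzag "oifhfalhee" into 2 rows:
Placing characters:
  'o' => row 0
  'i' => row 1
  'f' => row 0
  'h' => row 1
  'f' => row 0
  'a' => row 1
  'l' => row 0
  'h' => row 1
  'e' => row 0
  'e' => row 1
Rows:
  Row 0: "offle"
  Row 1: "ihahe"
First row length: 5

5


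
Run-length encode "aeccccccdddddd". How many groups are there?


Input: aeccccccdddddd
Scanning for consecutive runs:
  Group 1: 'a' x 1 (positions 0-0)
  Group 2: 'e' x 1 (positions 1-1)
  Group 3: 'c' x 6 (positions 2-7)
  Group 4: 'd' x 6 (positions 8-13)
Total groups: 4

4


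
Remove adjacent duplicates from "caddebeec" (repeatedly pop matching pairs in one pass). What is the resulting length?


Input: caddebeec
Stack-based adjacent duplicate removal:
  Read 'c': push. Stack: c
  Read 'a': push. Stack: ca
  Read 'd': push. Stack: cad
  Read 'd': matches stack top 'd' => pop. Stack: ca
  Read 'e': push. Stack: cae
  Read 'b': push. Stack: caeb
  Read 'e': push. Stack: caebe
  Read 'e': matches stack top 'e' => pop. Stack: caeb
  Read 'c': push. Stack: caebc
Final stack: "caebc" (length 5)

5


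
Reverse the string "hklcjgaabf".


Input: hklcjgaabf
Reading characters right to left:
  Position 9: 'f'
  Position 8: 'b'
  Position 7: 'a'
  Position 6: 'a'
  Position 5: 'g'
  Position 4: 'j'
  Position 3: 'c'
  Position 2: 'l'
  Position 1: 'k'
  Position 0: 'h'
Reversed: fbaagjclkh

fbaagjclkh


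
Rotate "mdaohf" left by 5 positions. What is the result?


Input: "mdaohf", rotate left by 5
First 5 characters: "mdaoh"
Remaining characters: "f"
Concatenate remaining + first: "f" + "mdaoh" = "fmdaoh"

fmdaoh


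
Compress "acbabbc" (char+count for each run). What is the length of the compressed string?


Input: acbabbc
Runs:
  'a' x 1 => "a1"
  'c' x 1 => "c1"
  'b' x 1 => "b1"
  'a' x 1 => "a1"
  'b' x 2 => "b2"
  'c' x 1 => "c1"
Compressed: "a1c1b1a1b2c1"
Compressed length: 12

12


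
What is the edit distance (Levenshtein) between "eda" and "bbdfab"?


Computing edit distance: "eda" -> "bbdfab"
DP table:
           b    b    d    f    a    b
      0    1    2    3    4    5    6
  e   1    1    2    3    4    5    6
  d   2    2    2    2    3    4    5
  a   3    3    3    3    3    3    4
Edit distance = dp[3][6] = 4

4


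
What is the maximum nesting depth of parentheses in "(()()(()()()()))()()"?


Input: "(()()(()()()()))()()"
Tracking depth:
  Position 0 '(': depth becomes 1
  Position 1 '(': depth becomes 2
  Position 2 ')': depth becomes 1
  Position 3 '(': depth becomes 2
  Position 4 ')': depth becomes 1
  Position 5 '(': depth becomes 2
  Position 6 '(': depth becomes 3
  Position 7 ')': depth becomes 2
  Position 8 '(': depth becomes 3
  Position 9 ')': depth becomes 2
  Position 10 '(': depth becomes 3
  Position 11 ')': depth becomes 2
  Position 12 '(': depth becomes 3
  Position 13 ')': depth becomes 2
  Position 14 ')': depth becomes 1
  Position 15 ')': depth becomes 0
  Position 16 '(': depth becomes 1
  Position 17 ')': depth becomes 0
  Position 18 '(': depth becomes 1
  Position 19 ')': depth becomes 0
Maximum depth reached: 3

3


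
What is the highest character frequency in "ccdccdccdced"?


Input: ccdccdccdced
Character counts:
  'c': 7
  'd': 4
  'e': 1
Maximum frequency: 7

7


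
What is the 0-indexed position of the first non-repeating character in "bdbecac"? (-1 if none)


Input: bdbecac
Character frequencies:
  'a': 1
  'b': 2
  'c': 2
  'd': 1
  'e': 1
Scanning left to right for freq == 1:
  Position 0 ('b'): freq=2, skip
  Position 1 ('d'): unique! => answer = 1

1


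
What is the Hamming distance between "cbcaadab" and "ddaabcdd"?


Comparing "cbcaadab" and "ddaabcdd" position by position:
  Position 0: 'c' vs 'd' => differ
  Position 1: 'b' vs 'd' => differ
  Position 2: 'c' vs 'a' => differ
  Position 3: 'a' vs 'a' => same
  Position 4: 'a' vs 'b' => differ
  Position 5: 'd' vs 'c' => differ
  Position 6: 'a' vs 'd' => differ
  Position 7: 'b' vs 'd' => differ
Total differences (Hamming distance): 7

7


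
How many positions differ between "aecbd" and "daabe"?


Comparing "aecbd" and "daabe" position by position:
  Position 0: 'a' vs 'd' => DIFFER
  Position 1: 'e' vs 'a' => DIFFER
  Position 2: 'c' vs 'a' => DIFFER
  Position 3: 'b' vs 'b' => same
  Position 4: 'd' vs 'e' => DIFFER
Positions that differ: 4

4


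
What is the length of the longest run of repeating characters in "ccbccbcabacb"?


Input: "ccbccbcabacb"
Scanning for longest run:
  Position 1 ('c'): continues run of 'c', length=2
  Position 2 ('b'): new char, reset run to 1
  Position 3 ('c'): new char, reset run to 1
  Position 4 ('c'): continues run of 'c', length=2
  Position 5 ('b'): new char, reset run to 1
  Position 6 ('c'): new char, reset run to 1
  Position 7 ('a'): new char, reset run to 1
  Position 8 ('b'): new char, reset run to 1
  Position 9 ('a'): new char, reset run to 1
  Position 10 ('c'): new char, reset run to 1
  Position 11 ('b'): new char, reset run to 1
Longest run: 'c' with length 2

2


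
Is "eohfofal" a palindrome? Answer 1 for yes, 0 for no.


Input: eohfofal
Reversed: lafofhoe
  Compare pos 0 ('e') with pos 7 ('l'): MISMATCH
  Compare pos 1 ('o') with pos 6 ('a'): MISMATCH
  Compare pos 2 ('h') with pos 5 ('f'): MISMATCH
  Compare pos 3 ('f') with pos 4 ('o'): MISMATCH
Result: not a palindrome

0


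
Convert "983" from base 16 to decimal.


Input: "983" in base 16
Positional expansion:
  Digit '9' (value 9) x 16^2 = 2304
  Digit '8' (value 8) x 16^1 = 128
  Digit '3' (value 3) x 16^0 = 3
Sum = 2435

2435


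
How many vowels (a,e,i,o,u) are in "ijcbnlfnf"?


Input: ijcbnlfnf
Checking each character:
  'i' at position 0: vowel (running total: 1)
  'j' at position 1: consonant
  'c' at position 2: consonant
  'b' at position 3: consonant
  'n' at position 4: consonant
  'l' at position 5: consonant
  'f' at position 6: consonant
  'n' at position 7: consonant
  'f' at position 8: consonant
Total vowels: 1

1


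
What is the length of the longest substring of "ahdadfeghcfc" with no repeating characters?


Input: "ahdadfeghcfc"
Sliding window (track last position of each char):
  Position 0 ('a'): window [0,0] length 1 -- new best
  Position 1 ('h'): window [0,1] length 2 -- new best
  Position 2 ('d'): window [0,2] length 3 -- new best
  Position 3 ('a'): repeat (last at 0), move window start to 1
  Position 3 ('a'): window [1,3] length 3
  Position 4 ('d'): repeat (last at 2), move window start to 3
  Position 4 ('d'): window [3,4] length 2
  Position 5 ('f'): window [3,5] length 3
  Position 6 ('e'): window [3,6] length 4 -- new best
  Position 7 ('g'): window [3,7] length 5 -- new best
  Position 8 ('h'): window [3,8] length 6 -- new best
  Position 9 ('c'): window [3,9] length 7 -- new best
  Position 10 ('f'): repeat (last at 5), move window start to 6
  Position 10 ('f'): window [6,10] length 5
  Position 11 ('c'): repeat (last at 9), move window start to 10
  Position 11 ('c'): window [10,11] length 2
Longest substring with no repeats: "adfeghc" with length 7

7


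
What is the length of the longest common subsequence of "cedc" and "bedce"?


LCS of "cedc" and "bedce"
DP table:
           b    e    d    c    e
      0    0    0    0    0    0
  c   0    0    0    0    1    1
  e   0    0    1    1    1    2
  d   0    0    1    2    2    2
  c   0    0    1    2    3    3
LCS length = dp[4][5] = 3

3


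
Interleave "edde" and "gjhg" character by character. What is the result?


Interleaving "edde" and "gjhg":
  Position 0: 'e' from first, 'g' from second => "eg"
  Position 1: 'd' from first, 'j' from second => "dj"
  Position 2: 'd' from first, 'h' from second => "dh"
  Position 3: 'e' from first, 'g' from second => "eg"
Result: egdjdheg

egdjdheg


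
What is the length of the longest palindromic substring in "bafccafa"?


Input: "bafccafa"
Checking substrings for palindromes:
  [5:8] "afa" (len 3) => palindrome
  [3:5] "cc" (len 2) => palindrome
Longest palindromic substring: "afa" with length 3

3


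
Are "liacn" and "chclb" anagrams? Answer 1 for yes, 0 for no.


Strings: "liacn", "chclb"
Sorted first:  aciln
Sorted second: bcchl
Differ at position 0: 'a' vs 'b' => not anagrams

0


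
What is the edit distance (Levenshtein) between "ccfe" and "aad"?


Computing edit distance: "ccfe" -> "aad"
DP table:
           a    a    d
      0    1    2    3
  c   1    1    2    3
  c   2    2    2    3
  f   3    3    3    3
  e   4    4    4    4
Edit distance = dp[4][3] = 4

4


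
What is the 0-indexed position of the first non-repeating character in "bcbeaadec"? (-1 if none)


Input: bcbeaadec
Character frequencies:
  'a': 2
  'b': 2
  'c': 2
  'd': 1
  'e': 2
Scanning left to right for freq == 1:
  Position 0 ('b'): freq=2, skip
  Position 1 ('c'): freq=2, skip
  Position 2 ('b'): freq=2, skip
  Position 3 ('e'): freq=2, skip
  Position 4 ('a'): freq=2, skip
  Position 5 ('a'): freq=2, skip
  Position 6 ('d'): unique! => answer = 6

6


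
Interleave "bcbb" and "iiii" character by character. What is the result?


Interleaving "bcbb" and "iiii":
  Position 0: 'b' from first, 'i' from second => "bi"
  Position 1: 'c' from first, 'i' from second => "ci"
  Position 2: 'b' from first, 'i' from second => "bi"
  Position 3: 'b' from first, 'i' from second => "bi"
Result: bicibibi

bicibibi


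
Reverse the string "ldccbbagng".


Input: ldccbbagng
Reading characters right to left:
  Position 9: 'g'
  Position 8: 'n'
  Position 7: 'g'
  Position 6: 'a'
  Position 5: 'b'
  Position 4: 'b'
  Position 3: 'c'
  Position 2: 'c'
  Position 1: 'd'
  Position 0: 'l'
Reversed: gngabbccdl

gngabbccdl


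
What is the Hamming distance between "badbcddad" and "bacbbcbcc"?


Comparing "badbcddad" and "bacbbcbcc" position by position:
  Position 0: 'b' vs 'b' => same
  Position 1: 'a' vs 'a' => same
  Position 2: 'd' vs 'c' => differ
  Position 3: 'b' vs 'b' => same
  Position 4: 'c' vs 'b' => differ
  Position 5: 'd' vs 'c' => differ
  Position 6: 'd' vs 'b' => differ
  Position 7: 'a' vs 'c' => differ
  Position 8: 'd' vs 'c' => differ
Total differences (Hamming distance): 6

6


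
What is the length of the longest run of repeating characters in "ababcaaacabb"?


Input: "ababcaaacabb"
Scanning for longest run:
  Position 1 ('b'): new char, reset run to 1
  Position 2 ('a'): new char, reset run to 1
  Position 3 ('b'): new char, reset run to 1
  Position 4 ('c'): new char, reset run to 1
  Position 5 ('a'): new char, reset run to 1
  Position 6 ('a'): continues run of 'a', length=2
  Position 7 ('a'): continues run of 'a', length=3
  Position 8 ('c'): new char, reset run to 1
  Position 9 ('a'): new char, reset run to 1
  Position 10 ('b'): new char, reset run to 1
  Position 11 ('b'): continues run of 'b', length=2
Longest run: 'a' with length 3

3


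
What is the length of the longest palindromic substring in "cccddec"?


Input: "cccddec"
Checking substrings for palindromes:
  [0:3] "ccc" (len 3) => palindrome
  [0:2] "cc" (len 2) => palindrome
  [1:3] "cc" (len 2) => palindrome
  [3:5] "dd" (len 2) => palindrome
Longest palindromic substring: "ccc" with length 3

3


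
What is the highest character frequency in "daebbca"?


Input: daebbca
Character counts:
  'a': 2
  'b': 2
  'c': 1
  'd': 1
  'e': 1
Maximum frequency: 2

2


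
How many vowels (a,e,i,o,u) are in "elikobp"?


Input: elikobp
Checking each character:
  'e' at position 0: vowel (running total: 1)
  'l' at position 1: consonant
  'i' at position 2: vowel (running total: 2)
  'k' at position 3: consonant
  'o' at position 4: vowel (running total: 3)
  'b' at position 5: consonant
  'p' at position 6: consonant
Total vowels: 3

3


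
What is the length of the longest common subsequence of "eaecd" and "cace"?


LCS of "eaecd" and "cace"
DP table:
           c    a    c    e
      0    0    0    0    0
  e   0    0    0    0    1
  a   0    0    1    1    1
  e   0    0    1    1    2
  c   0    1    1    2    2
  d   0    1    1    2    2
LCS length = dp[5][4] = 2

2


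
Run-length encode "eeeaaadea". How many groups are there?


Input: eeeaaadea
Scanning for consecutive runs:
  Group 1: 'e' x 3 (positions 0-2)
  Group 2: 'a' x 3 (positions 3-5)
  Group 3: 'd' x 1 (positions 6-6)
  Group 4: 'e' x 1 (positions 7-7)
  Group 5: 'a' x 1 (positions 8-8)
Total groups: 5

5


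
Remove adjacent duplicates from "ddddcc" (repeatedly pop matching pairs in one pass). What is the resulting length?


Input: ddddcc
Stack-based adjacent duplicate removal:
  Read 'd': push. Stack: d
  Read 'd': matches stack top 'd' => pop. Stack: (empty)
  Read 'd': push. Stack: d
  Read 'd': matches stack top 'd' => pop. Stack: (empty)
  Read 'c': push. Stack: c
  Read 'c': matches stack top 'c' => pop. Stack: (empty)
Final stack: "" (length 0)

0


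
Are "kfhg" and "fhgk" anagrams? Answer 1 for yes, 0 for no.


Strings: "kfhg", "fhgk"
Sorted first:  fghk
Sorted second: fghk
Sorted forms match => anagrams

1


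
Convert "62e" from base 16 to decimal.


Input: "62e" in base 16
Positional expansion:
  Digit '6' (value 6) x 16^2 = 1536
  Digit '2' (value 2) x 16^1 = 32
  Digit 'e' (value 14) x 16^0 = 14
Sum = 1582

1582


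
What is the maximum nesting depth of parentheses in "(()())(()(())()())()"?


Input: "(()())(()(())()())()"
Tracking depth:
  Position 0 '(': depth becomes 1
  Position 1 '(': depth becomes 2
  Position 2 ')': depth becomes 1
  Position 3 '(': depth becomes 2
  Position 4 ')': depth becomes 1
  Position 5 ')': depth becomes 0
  Position 6 '(': depth becomes 1
  Position 7 '(': depth becomes 2
  Position 8 ')': depth becomes 1
  Position 9 '(': depth becomes 2
  Position 10 '(': depth becomes 3
  Position 11 ')': depth becomes 2
  Position 12 ')': depth becomes 1
  Position 13 '(': depth becomes 2
  Position 14 ')': depth becomes 1
  Position 15 '(': depth becomes 2
  Position 16 ')': depth becomes 1
  Position 17 ')': depth becomes 0
  Position 18 '(': depth becomes 1
  Position 19 ')': depth becomes 0
Maximum depth reached: 3

3


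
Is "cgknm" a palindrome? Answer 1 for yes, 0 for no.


Input: cgknm
Reversed: mnkgc
  Compare pos 0 ('c') with pos 4 ('m'): MISMATCH
  Compare pos 1 ('g') with pos 3 ('n'): MISMATCH
Result: not a palindrome

0


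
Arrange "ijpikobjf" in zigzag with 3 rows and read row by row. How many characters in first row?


Zigzag "ijpikobjf" into 3 rows:
Placing characters:
  'i' => row 0
  'j' => row 1
  'p' => row 2
  'i' => row 1
  'k' => row 0
  'o' => row 1
  'b' => row 2
  'j' => row 1
  'f' => row 0
Rows:
  Row 0: "ikf"
  Row 1: "jioj"
  Row 2: "pb"
First row length: 3

3


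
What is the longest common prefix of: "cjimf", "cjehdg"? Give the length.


Words: cjimf, cjehdg
  Position 0: all 'c' => match
  Position 1: all 'j' => match
  Position 2: ('i', 'e') => mismatch, stop
LCP = "cj" (length 2)

2


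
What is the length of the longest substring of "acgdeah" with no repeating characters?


Input: "acgdeah"
Sliding window (track last position of each char):
  Position 0 ('a'): window [0,0] length 1 -- new best
  Position 1 ('c'): window [0,1] length 2 -- new best
  Position 2 ('g'): window [0,2] length 3 -- new best
  Position 3 ('d'): window [0,3] length 4 -- new best
  Position 4 ('e'): window [0,4] length 5 -- new best
  Position 5 ('a'): repeat (last at 0), move window start to 1
  Position 5 ('a'): window [1,5] length 5
  Position 6 ('h'): window [1,6] length 6 -- new best
Longest substring with no repeats: "cgdeah" with length 6

6


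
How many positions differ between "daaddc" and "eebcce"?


Comparing "daaddc" and "eebcce" position by position:
  Position 0: 'd' vs 'e' => DIFFER
  Position 1: 'a' vs 'e' => DIFFER
  Position 2: 'a' vs 'b' => DIFFER
  Position 3: 'd' vs 'c' => DIFFER
  Position 4: 'd' vs 'c' => DIFFER
  Position 5: 'c' vs 'e' => DIFFER
Positions that differ: 6

6


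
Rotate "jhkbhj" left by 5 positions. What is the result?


Input: "jhkbhj", rotate left by 5
First 5 characters: "jhkbh"
Remaining characters: "j"
Concatenate remaining + first: "j" + "jhkbh" = "jjhkbh"

jjhkbh


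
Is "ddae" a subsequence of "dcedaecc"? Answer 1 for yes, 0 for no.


Check if "ddae" is a subsequence of "dcedaecc"
Greedy scan:
  Position 0 ('d'): matches sub[0] = 'd'
  Position 1 ('c'): no match needed
  Position 2 ('e'): no match needed
  Position 3 ('d'): matches sub[1] = 'd'
  Position 4 ('a'): matches sub[2] = 'a'
  Position 5 ('e'): matches sub[3] = 'e'
  Position 6 ('c'): no match needed
  Position 7 ('c'): no match needed
All 4 characters matched => is a subsequence

1


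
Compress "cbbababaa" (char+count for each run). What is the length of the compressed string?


Input: cbbababaa
Runs:
  'c' x 1 => "c1"
  'b' x 2 => "b2"
  'a' x 1 => "a1"
  'b' x 1 => "b1"
  'a' x 1 => "a1"
  'b' x 1 => "b1"
  'a' x 2 => "a2"
Compressed: "c1b2a1b1a1b1a2"
Compressed length: 14

14


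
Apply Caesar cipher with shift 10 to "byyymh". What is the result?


Caesar cipher: shift "byyymh" by 10
  'b' (pos 1) + 10 = pos 11 = 'l'
  'y' (pos 24) + 10 = pos 8 = 'i'
  'y' (pos 24) + 10 = pos 8 = 'i'
  'y' (pos 24) + 10 = pos 8 = 'i'
  'm' (pos 12) + 10 = pos 22 = 'w'
  'h' (pos 7) + 10 = pos 17 = 'r'
Result: liiiwr

liiiwr


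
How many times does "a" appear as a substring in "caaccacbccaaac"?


Searching for "a" in "caaccacbccaaac"
Scanning each position:
  Position 0: "c" => no
  Position 1: "a" => MATCH
  Position 2: "a" => MATCH
  Position 3: "c" => no
  Position 4: "c" => no
  Position 5: "a" => MATCH
  Position 6: "c" => no
  Position 7: "b" => no
  Position 8: "c" => no
  Position 9: "c" => no
  Position 10: "a" => MATCH
  Position 11: "a" => MATCH
  Position 12: "a" => MATCH
  Position 13: "c" => no
Total occurrences: 6

6


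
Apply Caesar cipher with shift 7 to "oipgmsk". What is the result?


Caesar cipher: shift "oipgmsk" by 7
  'o' (pos 14) + 7 = pos 21 = 'v'
  'i' (pos 8) + 7 = pos 15 = 'p'
  'p' (pos 15) + 7 = pos 22 = 'w'
  'g' (pos 6) + 7 = pos 13 = 'n'
  'm' (pos 12) + 7 = pos 19 = 't'
  's' (pos 18) + 7 = pos 25 = 'z'
  'k' (pos 10) + 7 = pos 17 = 'r'
Result: vpwntzr

vpwntzr


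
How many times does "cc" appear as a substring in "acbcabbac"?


Searching for "cc" in "acbcabbac"
Scanning each position:
  Position 0: "ac" => no
  Position 1: "cb" => no
  Position 2: "bc" => no
  Position 3: "ca" => no
  Position 4: "ab" => no
  Position 5: "bb" => no
  Position 6: "ba" => no
  Position 7: "ac" => no
Total occurrences: 0

0


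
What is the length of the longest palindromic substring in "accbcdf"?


Input: "accbcdf"
Checking substrings for palindromes:
  [2:5] "cbc" (len 3) => palindrome
  [1:3] "cc" (len 2) => palindrome
Longest palindromic substring: "cbc" with length 3

3


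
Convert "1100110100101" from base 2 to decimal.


Input: "1100110100101" in base 2
Positional expansion:
  Digit '1' (value 1) x 2^12 = 4096
  Digit '1' (value 1) x 2^11 = 2048
  Digit '0' (value 0) x 2^10 = 0
  Digit '0' (value 0) x 2^9 = 0
  Digit '1' (value 1) x 2^8 = 256
  Digit '1' (value 1) x 2^7 = 128
  Digit '0' (value 0) x 2^6 = 0
  Digit '1' (value 1) x 2^5 = 32
  Digit '0' (value 0) x 2^4 = 0
  Digit '0' (value 0) x 2^3 = 0
  Digit '1' (value 1) x 2^2 = 4
  Digit '0' (value 0) x 2^1 = 0
  Digit '1' (value 1) x 2^0 = 1
Sum = 6565

6565


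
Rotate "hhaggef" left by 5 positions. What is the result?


Input: "hhaggef", rotate left by 5
First 5 characters: "hhagg"
Remaining characters: "ef"
Concatenate remaining + first: "ef" + "hhagg" = "efhhagg"

efhhagg


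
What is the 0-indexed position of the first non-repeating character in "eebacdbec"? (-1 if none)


Input: eebacdbec
Character frequencies:
  'a': 1
  'b': 2
  'c': 2
  'd': 1
  'e': 3
Scanning left to right for freq == 1:
  Position 0 ('e'): freq=3, skip
  Position 1 ('e'): freq=3, skip
  Position 2 ('b'): freq=2, skip
  Position 3 ('a'): unique! => answer = 3

3


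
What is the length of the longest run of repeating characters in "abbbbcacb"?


Input: "abbbbcacb"
Scanning for longest run:
  Position 1 ('b'): new char, reset run to 1
  Position 2 ('b'): continues run of 'b', length=2
  Position 3 ('b'): continues run of 'b', length=3
  Position 4 ('b'): continues run of 'b', length=4
  Position 5 ('c'): new char, reset run to 1
  Position 6 ('a'): new char, reset run to 1
  Position 7 ('c'): new char, reset run to 1
  Position 8 ('b'): new char, reset run to 1
Longest run: 'b' with length 4

4


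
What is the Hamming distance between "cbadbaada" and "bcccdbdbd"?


Comparing "cbadbaada" and "bcccdbdbd" position by position:
  Position 0: 'c' vs 'b' => differ
  Position 1: 'b' vs 'c' => differ
  Position 2: 'a' vs 'c' => differ
  Position 3: 'd' vs 'c' => differ
  Position 4: 'b' vs 'd' => differ
  Position 5: 'a' vs 'b' => differ
  Position 6: 'a' vs 'd' => differ
  Position 7: 'd' vs 'b' => differ
  Position 8: 'a' vs 'd' => differ
Total differences (Hamming distance): 9

9


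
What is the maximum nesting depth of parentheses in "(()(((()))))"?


Input: "(()(((()))))"
Tracking depth:
  Position 0 '(': depth becomes 1
  Position 1 '(': depth becomes 2
  Position 2 ')': depth becomes 1
  Position 3 '(': depth becomes 2
  Position 4 '(': depth becomes 3
  Position 5 '(': depth becomes 4
  Position 6 '(': depth becomes 5
  Position 7 ')': depth becomes 4
  Position 8 ')': depth becomes 3
  Position 9 ')': depth becomes 2
  Position 10 ')': depth becomes 1
  Position 11 ')': depth becomes 0
Maximum depth reached: 5

5


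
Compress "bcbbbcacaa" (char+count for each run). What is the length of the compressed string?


Input: bcbbbcacaa
Runs:
  'b' x 1 => "b1"
  'c' x 1 => "c1"
  'b' x 3 => "b3"
  'c' x 1 => "c1"
  'a' x 1 => "a1"
  'c' x 1 => "c1"
  'a' x 2 => "a2"
Compressed: "b1c1b3c1a1c1a2"
Compressed length: 14

14


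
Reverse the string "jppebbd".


Input: jppebbd
Reading characters right to left:
  Position 6: 'd'
  Position 5: 'b'
  Position 4: 'b'
  Position 3: 'e'
  Position 2: 'p'
  Position 1: 'p'
  Position 0: 'j'
Reversed: dbbeppj

dbbeppj


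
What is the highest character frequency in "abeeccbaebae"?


Input: abeeccbaebae
Character counts:
  'a': 3
  'b': 3
  'c': 2
  'e': 4
Maximum frequency: 4

4


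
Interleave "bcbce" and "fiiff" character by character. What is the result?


Interleaving "bcbce" and "fiiff":
  Position 0: 'b' from first, 'f' from second => "bf"
  Position 1: 'c' from first, 'i' from second => "ci"
  Position 2: 'b' from first, 'i' from second => "bi"
  Position 3: 'c' from first, 'f' from second => "cf"
  Position 4: 'e' from first, 'f' from second => "ef"
Result: bfcibicfef

bfcibicfef


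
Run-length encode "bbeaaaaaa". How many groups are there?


Input: bbeaaaaaa
Scanning for consecutive runs:
  Group 1: 'b' x 2 (positions 0-1)
  Group 2: 'e' x 1 (positions 2-2)
  Group 3: 'a' x 6 (positions 3-8)
Total groups: 3

3


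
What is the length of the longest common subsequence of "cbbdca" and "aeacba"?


LCS of "cbbdca" and "aeacba"
DP table:
           a    e    a    c    b    a
      0    0    0    0    0    0    0
  c   0    0    0    0    1    1    1
  b   0    0    0    0    1    2    2
  b   0    0    0    0    1    2    2
  d   0    0    0    0    1    2    2
  c   0    0    0    0    1    2    2
  a   0    1    1    1    1    2    3
LCS length = dp[6][6] = 3

3


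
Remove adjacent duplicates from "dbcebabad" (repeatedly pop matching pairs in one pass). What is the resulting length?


Input: dbcebabad
Stack-based adjacent duplicate removal:
  Read 'd': push. Stack: d
  Read 'b': push. Stack: db
  Read 'c': push. Stack: dbc
  Read 'e': push. Stack: dbce
  Read 'b': push. Stack: dbceb
  Read 'a': push. Stack: dbceba
  Read 'b': push. Stack: dbcebab
  Read 'a': push. Stack: dbcebaba
  Read 'd': push. Stack: dbcebabad
Final stack: "dbcebabad" (length 9)

9


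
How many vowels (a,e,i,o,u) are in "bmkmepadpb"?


Input: bmkmepadpb
Checking each character:
  'b' at position 0: consonant
  'm' at position 1: consonant
  'k' at position 2: consonant
  'm' at position 3: consonant
  'e' at position 4: vowel (running total: 1)
  'p' at position 5: consonant
  'a' at position 6: vowel (running total: 2)
  'd' at position 7: consonant
  'p' at position 8: consonant
  'b' at position 9: consonant
Total vowels: 2

2


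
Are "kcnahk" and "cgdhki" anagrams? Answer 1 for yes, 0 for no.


Strings: "kcnahk", "cgdhki"
Sorted first:  achkkn
Sorted second: cdghik
Differ at position 0: 'a' vs 'c' => not anagrams

0


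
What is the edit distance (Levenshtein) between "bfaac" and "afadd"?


Computing edit distance: "bfaac" -> "afadd"
DP table:
           a    f    a    d    d
      0    1    2    3    4    5
  b   1    1    2    3    4    5
  f   2    2    1    2    3    4
  a   3    2    2    1    2    3
  a   4    3    3    2    2    3
  c   5    4    4    3    3    3
Edit distance = dp[5][5] = 3

3


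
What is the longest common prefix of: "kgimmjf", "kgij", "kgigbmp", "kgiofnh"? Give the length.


Words: kgimmjf, kgij, kgigbmp, kgiofnh
  Position 0: all 'k' => match
  Position 1: all 'g' => match
  Position 2: all 'i' => match
  Position 3: ('m', 'j', 'g', 'o') => mismatch, stop
LCP = "kgi" (length 3)

3


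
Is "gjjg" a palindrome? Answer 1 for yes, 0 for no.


Input: gjjg
Reversed: gjjg
  Compare pos 0 ('g') with pos 3 ('g'): match
  Compare pos 1 ('j') with pos 2 ('j'): match
Result: palindrome

1


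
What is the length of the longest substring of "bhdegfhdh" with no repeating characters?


Input: "bhdegfhdh"
Sliding window (track last position of each char):
  Position 0 ('b'): window [0,0] length 1 -- new best
  Position 1 ('h'): window [0,1] length 2 -- new best
  Position 2 ('d'): window [0,2] length 3 -- new best
  Position 3 ('e'): window [0,3] length 4 -- new best
  Position 4 ('g'): window [0,4] length 5 -- new best
  Position 5 ('f'): window [0,5] length 6 -- new best
  Position 6 ('h'): repeat (last at 1), move window start to 2
  Position 6 ('h'): window [2,6] length 5
  Position 7 ('d'): repeat (last at 2), move window start to 3
  Position 7 ('d'): window [3,7] length 5
  Position 8 ('h'): repeat (last at 6), move window start to 7
  Position 8 ('h'): window [7,8] length 2
Longest substring with no repeats: "bhdegf" with length 6

6


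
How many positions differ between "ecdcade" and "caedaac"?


Comparing "ecdcade" and "caedaac" position by position:
  Position 0: 'e' vs 'c' => DIFFER
  Position 1: 'c' vs 'a' => DIFFER
  Position 2: 'd' vs 'e' => DIFFER
  Position 3: 'c' vs 'd' => DIFFER
  Position 4: 'a' vs 'a' => same
  Position 5: 'd' vs 'a' => DIFFER
  Position 6: 'e' vs 'c' => DIFFER
Positions that differ: 6

6


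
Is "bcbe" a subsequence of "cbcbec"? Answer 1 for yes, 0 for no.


Check if "bcbe" is a subsequence of "cbcbec"
Greedy scan:
  Position 0 ('c'): no match needed
  Position 1 ('b'): matches sub[0] = 'b'
  Position 2 ('c'): matches sub[1] = 'c'
  Position 3 ('b'): matches sub[2] = 'b'
  Position 4 ('e'): matches sub[3] = 'e'
  Position 5 ('c'): no match needed
All 4 characters matched => is a subsequence

1


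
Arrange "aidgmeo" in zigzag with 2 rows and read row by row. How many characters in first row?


Zigzag "aidgmeo" into 2 rows:
Placing characters:
  'a' => row 0
  'i' => row 1
  'd' => row 0
  'g' => row 1
  'm' => row 0
  'e' => row 1
  'o' => row 0
Rows:
  Row 0: "admo"
  Row 1: "ige"
First row length: 4

4


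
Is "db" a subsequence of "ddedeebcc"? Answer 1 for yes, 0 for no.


Check if "db" is a subsequence of "ddedeebcc"
Greedy scan:
  Position 0 ('d'): matches sub[0] = 'd'
  Position 1 ('d'): no match needed
  Position 2 ('e'): no match needed
  Position 3 ('d'): no match needed
  Position 4 ('e'): no match needed
  Position 5 ('e'): no match needed
  Position 6 ('b'): matches sub[1] = 'b'
  Position 7 ('c'): no match needed
  Position 8 ('c'): no match needed
All 2 characters matched => is a subsequence

1


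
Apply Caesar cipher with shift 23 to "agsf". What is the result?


Caesar cipher: shift "agsf" by 23
  'a' (pos 0) + 23 = pos 23 = 'x'
  'g' (pos 6) + 23 = pos 3 = 'd'
  's' (pos 18) + 23 = pos 15 = 'p'
  'f' (pos 5) + 23 = pos 2 = 'c'
Result: xdpc

xdpc


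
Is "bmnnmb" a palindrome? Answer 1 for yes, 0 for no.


Input: bmnnmb
Reversed: bmnnmb
  Compare pos 0 ('b') with pos 5 ('b'): match
  Compare pos 1 ('m') with pos 4 ('m'): match
  Compare pos 2 ('n') with pos 3 ('n'): match
Result: palindrome

1


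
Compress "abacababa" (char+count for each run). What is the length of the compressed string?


Input: abacababa
Runs:
  'a' x 1 => "a1"
  'b' x 1 => "b1"
  'a' x 1 => "a1"
  'c' x 1 => "c1"
  'a' x 1 => "a1"
  'b' x 1 => "b1"
  'a' x 1 => "a1"
  'b' x 1 => "b1"
  'a' x 1 => "a1"
Compressed: "a1b1a1c1a1b1a1b1a1"
Compressed length: 18

18


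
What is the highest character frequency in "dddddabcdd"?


Input: dddddabcdd
Character counts:
  'a': 1
  'b': 1
  'c': 1
  'd': 7
Maximum frequency: 7

7


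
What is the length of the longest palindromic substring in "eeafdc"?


Input: "eeafdc"
Checking substrings for palindromes:
  [0:2] "ee" (len 2) => palindrome
Longest palindromic substring: "ee" with length 2

2


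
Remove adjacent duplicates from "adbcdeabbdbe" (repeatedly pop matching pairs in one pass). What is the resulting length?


Input: adbcdeabbdbe
Stack-based adjacent duplicate removal:
  Read 'a': push. Stack: a
  Read 'd': push. Stack: ad
  Read 'b': push. Stack: adb
  Read 'c': push. Stack: adbc
  Read 'd': push. Stack: adbcd
  Read 'e': push. Stack: adbcde
  Read 'a': push. Stack: adbcdea
  Read 'b': push. Stack: adbcdeab
  Read 'b': matches stack top 'b' => pop. Stack: adbcdea
  Read 'd': push. Stack: adbcdead
  Read 'b': push. Stack: adbcdeadb
  Read 'e': push. Stack: adbcdeadbe
Final stack: "adbcdeadbe" (length 10)

10


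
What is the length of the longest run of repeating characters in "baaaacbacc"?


Input: "baaaacbacc"
Scanning for longest run:
  Position 1 ('a'): new char, reset run to 1
  Position 2 ('a'): continues run of 'a', length=2
  Position 3 ('a'): continues run of 'a', length=3
  Position 4 ('a'): continues run of 'a', length=4
  Position 5 ('c'): new char, reset run to 1
  Position 6 ('b'): new char, reset run to 1
  Position 7 ('a'): new char, reset run to 1
  Position 8 ('c'): new char, reset run to 1
  Position 9 ('c'): continues run of 'c', length=2
Longest run: 'a' with length 4

4


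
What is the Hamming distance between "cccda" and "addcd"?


Comparing "cccda" and "addcd" position by position:
  Position 0: 'c' vs 'a' => differ
  Position 1: 'c' vs 'd' => differ
  Position 2: 'c' vs 'd' => differ
  Position 3: 'd' vs 'c' => differ
  Position 4: 'a' vs 'd' => differ
Total differences (Hamming distance): 5

5


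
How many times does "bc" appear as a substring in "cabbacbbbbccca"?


Searching for "bc" in "cabbacbbbbccca"
Scanning each position:
  Position 0: "ca" => no
  Position 1: "ab" => no
  Position 2: "bb" => no
  Position 3: "ba" => no
  Position 4: "ac" => no
  Position 5: "cb" => no
  Position 6: "bb" => no
  Position 7: "bb" => no
  Position 8: "bb" => no
  Position 9: "bc" => MATCH
  Position 10: "cc" => no
  Position 11: "cc" => no
  Position 12: "ca" => no
Total occurrences: 1

1


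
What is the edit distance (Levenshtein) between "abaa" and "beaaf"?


Computing edit distance: "abaa" -> "beaaf"
DP table:
           b    e    a    a    f
      0    1    2    3    4    5
  a   1    1    2    2    3    4
  b   2    1    2    3    3    4
  a   3    2    2    2    3    4
  a   4    3    3    2    2    3
Edit distance = dp[4][5] = 3

3


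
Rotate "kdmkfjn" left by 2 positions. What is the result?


Input: "kdmkfjn", rotate left by 2
First 2 characters: "kd"
Remaining characters: "mkfjn"
Concatenate remaining + first: "mkfjn" + "kd" = "mkfjnkd"

mkfjnkd


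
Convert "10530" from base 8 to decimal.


Input: "10530" in base 8
Positional expansion:
  Digit '1' (value 1) x 8^4 = 4096
  Digit '0' (value 0) x 8^3 = 0
  Digit '5' (value 5) x 8^2 = 320
  Digit '3' (value 3) x 8^1 = 24
  Digit '0' (value 0) x 8^0 = 0
Sum = 4440

4440


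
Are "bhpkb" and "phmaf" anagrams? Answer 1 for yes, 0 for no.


Strings: "bhpkb", "phmaf"
Sorted first:  bbhkp
Sorted second: afhmp
Differ at position 0: 'b' vs 'a' => not anagrams

0


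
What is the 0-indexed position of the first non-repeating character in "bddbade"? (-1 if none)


Input: bddbade
Character frequencies:
  'a': 1
  'b': 2
  'd': 3
  'e': 1
Scanning left to right for freq == 1:
  Position 0 ('b'): freq=2, skip
  Position 1 ('d'): freq=3, skip
  Position 2 ('d'): freq=3, skip
  Position 3 ('b'): freq=2, skip
  Position 4 ('a'): unique! => answer = 4

4


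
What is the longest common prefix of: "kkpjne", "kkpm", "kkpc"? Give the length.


Words: kkpjne, kkpm, kkpc
  Position 0: all 'k' => match
  Position 1: all 'k' => match
  Position 2: all 'p' => match
  Position 3: ('j', 'm', 'c') => mismatch, stop
LCP = "kkp" (length 3)

3


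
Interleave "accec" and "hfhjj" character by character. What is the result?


Interleaving "accec" and "hfhjj":
  Position 0: 'a' from first, 'h' from second => "ah"
  Position 1: 'c' from first, 'f' from second => "cf"
  Position 2: 'c' from first, 'h' from second => "ch"
  Position 3: 'e' from first, 'j' from second => "ej"
  Position 4: 'c' from first, 'j' from second => "cj"
Result: ahcfchejcj

ahcfchejcj


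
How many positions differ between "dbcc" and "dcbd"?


Comparing "dbcc" and "dcbd" position by position:
  Position 0: 'd' vs 'd' => same
  Position 1: 'b' vs 'c' => DIFFER
  Position 2: 'c' vs 'b' => DIFFER
  Position 3: 'c' vs 'd' => DIFFER
Positions that differ: 3

3


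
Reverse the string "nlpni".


Input: nlpni
Reading characters right to left:
  Position 4: 'i'
  Position 3: 'n'
  Position 2: 'p'
  Position 1: 'l'
  Position 0: 'n'
Reversed: inpln

inpln


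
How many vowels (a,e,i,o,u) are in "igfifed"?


Input: igfifed
Checking each character:
  'i' at position 0: vowel (running total: 1)
  'g' at position 1: consonant
  'f' at position 2: consonant
  'i' at position 3: vowel (running total: 2)
  'f' at position 4: consonant
  'e' at position 5: vowel (running total: 3)
  'd' at position 6: consonant
Total vowels: 3

3


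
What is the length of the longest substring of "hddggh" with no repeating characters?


Input: "hddggh"
Sliding window (track last position of each char):
  Position 0 ('h'): window [0,0] length 1 -- new best
  Position 1 ('d'): window [0,1] length 2 -- new best
  Position 2 ('d'): repeat (last at 1), move window start to 2
  Position 2 ('d'): window [2,2] length 1
  Position 3 ('g'): window [2,3] length 2
  Position 4 ('g'): repeat (last at 3), move window start to 4
  Position 4 ('g'): window [4,4] length 1
  Position 5 ('h'): window [4,5] length 2
Longest substring with no repeats: "hd" with length 2

2


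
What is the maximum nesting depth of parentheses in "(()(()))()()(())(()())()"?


Input: "(()(()))()()(())(()())()"
Tracking depth:
  Position 0 '(': depth becomes 1
  Position 1 '(': depth becomes 2
  Position 2 ')': depth becomes 1
  Position 3 '(': depth becomes 2
  Position 4 '(': depth becomes 3
  Position 5 ')': depth becomes 2
  Position 6 ')': depth becomes 1
  Position 7 ')': depth becomes 0
  Position 8 '(': depth becomes 1
  Position 9 ')': depth becomes 0
  Position 10 '(': depth becomes 1
  Position 11 ')': depth becomes 0
  Position 12 '(': depth becomes 1
  Position 13 '(': depth becomes 2
  Position 14 ')': depth becomes 1
  Position 15 ')': depth becomes 0
  Position 16 '(': depth becomes 1
  Position 17 '(': depth becomes 2
  Position 18 ')': depth becomes 1
  Position 19 '(': depth becomes 2
  Position 20 ')': depth becomes 1
  Position 21 ')': depth becomes 0
  Position 22 '(': depth becomes 1
  Position 23 ')': depth becomes 0
Maximum depth reached: 3

3


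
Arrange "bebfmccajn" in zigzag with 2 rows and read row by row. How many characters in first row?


Zigzag "bebfmccajn" into 2 rows:
Placing characters:
  'b' => row 0
  'e' => row 1
  'b' => row 0
  'f' => row 1
  'm' => row 0
  'c' => row 1
  'c' => row 0
  'a' => row 1
  'j' => row 0
  'n' => row 1
Rows:
  Row 0: "bbmcj"
  Row 1: "efcan"
First row length: 5

5


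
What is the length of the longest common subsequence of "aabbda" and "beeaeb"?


LCS of "aabbda" and "beeaeb"
DP table:
           b    e    e    a    e    b
      0    0    0    0    0    0    0
  a   0    0    0    0    1    1    1
  a   0    0    0    0    1    1    1
  b   0    1    1    1    1    1    2
  b   0    1    1    1    1    1    2
  d   0    1    1    1    1    1    2
  a   0    1    1    1    2    2    2
LCS length = dp[6][6] = 2

2


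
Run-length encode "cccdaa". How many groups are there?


Input: cccdaa
Scanning for consecutive runs:
  Group 1: 'c' x 3 (positions 0-2)
  Group 2: 'd' x 1 (positions 3-3)
  Group 3: 'a' x 2 (positions 4-5)
Total groups: 3

3


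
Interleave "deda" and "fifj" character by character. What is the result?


Interleaving "deda" and "fifj":
  Position 0: 'd' from first, 'f' from second => "df"
  Position 1: 'e' from first, 'i' from second => "ei"
  Position 2: 'd' from first, 'f' from second => "df"
  Position 3: 'a' from first, 'j' from second => "aj"
Result: dfeidfaj

dfeidfaj


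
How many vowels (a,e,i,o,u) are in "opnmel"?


Input: opnmel
Checking each character:
  'o' at position 0: vowel (running total: 1)
  'p' at position 1: consonant
  'n' at position 2: consonant
  'm' at position 3: consonant
  'e' at position 4: vowel (running total: 2)
  'l' at position 5: consonant
Total vowels: 2

2


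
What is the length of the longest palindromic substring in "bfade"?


Input: "bfade"
Checking substrings for palindromes:
  No multi-char palindromic substrings found
Longest palindromic substring: "b" with length 1

1


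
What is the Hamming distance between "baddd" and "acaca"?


Comparing "baddd" and "acaca" position by position:
  Position 0: 'b' vs 'a' => differ
  Position 1: 'a' vs 'c' => differ
  Position 2: 'd' vs 'a' => differ
  Position 3: 'd' vs 'c' => differ
  Position 4: 'd' vs 'a' => differ
Total differences (Hamming distance): 5

5


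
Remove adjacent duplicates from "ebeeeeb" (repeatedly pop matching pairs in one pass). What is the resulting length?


Input: ebeeeeb
Stack-based adjacent duplicate removal:
  Read 'e': push. Stack: e
  Read 'b': push. Stack: eb
  Read 'e': push. Stack: ebe
  Read 'e': matches stack top 'e' => pop. Stack: eb
  Read 'e': push. Stack: ebe
  Read 'e': matches stack top 'e' => pop. Stack: eb
  Read 'b': matches stack top 'b' => pop. Stack: e
Final stack: "e" (length 1)

1
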